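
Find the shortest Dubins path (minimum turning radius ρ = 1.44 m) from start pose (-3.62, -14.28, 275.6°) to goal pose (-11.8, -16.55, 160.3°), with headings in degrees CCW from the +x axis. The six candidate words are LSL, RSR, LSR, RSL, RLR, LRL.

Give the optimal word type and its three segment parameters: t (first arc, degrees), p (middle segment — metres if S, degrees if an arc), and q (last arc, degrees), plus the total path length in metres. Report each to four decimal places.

Let ψ = atan2(Δy, Δx) = atan2(-2.27, -8.18) = -164.4903° be the start→goal bearing.
Normalize: d = |goal − start| / ρ = 8.489128/1.44 = 5.895228, α = (θ_start − ψ) mod 360° = 80.0903° = 1.397840 rad, β = (θ_goal − ψ) mod 360° = 324.7903° = 5.668661 rad.
Common terms: sin α = 0.985080, cos α = 0.172095, sin β = -0.576570, cos β = 0.817048, cos(α−β) = -0.427358, d² = 34.753713. Work in radians in the unit-radius frame; every candidate has L = ρ·(t + p + q).
LSL: p² = 2 + d² − 2cos(α−β) + 2d(sin α − sin β) = 56.020999; p = √p² = 7.484718; φ = atan2(cos β − cos α, d + sin α − sin β) = 0.086276 rad; t = (φ − α) mod 2π = 4.971621 rad, q = (β − φ) mod 2π = 5.582385 rad → L = 1.44·(4.971621 + 7.484718 + 5.582385) = 1.44·18.038724 = 25.975762 m
RSR: p² = 2 + d² − 2cos(α−β) + 2d(sin β − sin α) = 19.195859; p = √p² = 4.381308; φ = atan2(cos α − cos β, d − sin α + sin β) = -0.147742 rad; t = (α − φ) mod 2π = 1.545583 rad, q = (φ − β) mod 2π = 0.466782 rad → L = 1.44·(1.545583 + 4.381308 + 0.466782) = 1.44·6.393673 = 9.206888 m
LSR: p² = d² − 2 + 2cos(α−β) + 2d(sin α + sin β) = 36.715520; p = √p² = 6.059333; φ = atan2(−cos α − cos β, d + sin α + sin β) − atan2(−2, p) = 0.163166 rad; t = (φ − α) mod 2π = 5.048511 rad, q = (φ − β) mod 2π = 0.777690 rad → L = 1.44·(5.048511 + 6.059333 + 0.777690) = 1.44·11.885534 = 17.115169 m
RSL: p² = d² − 2 + 2cos(α−β) − 2d(sin α + sin β) = 27.082475; p = √p² = 5.204083; φ = atan2(cos α + cos β, d − sin α − sin β) − atan2(2, p) = -0.188547 rad; t = (α − φ) mod 2π = 1.586387 rad, q = (β − φ) mod 2π = 5.857208 rad → L = 1.44·(1.586387 + 5.204083 + 5.857208) = 1.44·12.647678 = 18.212656 m
RLR: c = (6 − d² + 2cos(α−β) + 2d(sin α − sin β))/8 = -1.399482, |c| > 1 → infeasible
LRL: c = (6 − d² + 2cos(α−β) − 2d(sin α − sin β))/8 = -6.002625, |c| > 1 → infeasible
Shortest: RSR with L = 9.206888 m ≈ 9.2069 m
Convert RSR to answer units (arcs ×180/π): t = 1.545583·180/π = 88.5554°, p = ρ·p = 1.44·4.381308 = 6.3091 m, q = 0.466782·180/π = 26.7446°, L = 9.2069 m.

RSR: t = 88.5554°, p = 6.3091 m, q = 26.7446°, L = 9.2069 m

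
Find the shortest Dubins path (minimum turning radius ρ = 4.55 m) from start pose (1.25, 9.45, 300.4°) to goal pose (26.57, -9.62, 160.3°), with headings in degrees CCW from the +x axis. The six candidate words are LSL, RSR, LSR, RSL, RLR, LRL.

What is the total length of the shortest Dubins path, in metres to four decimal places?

Let ψ = atan2(Δy, Δx) = atan2(-19.07, 25.32) = -36.9856° be the start→goal bearing.
Normalize: d = |goal − start| / ρ = 31.698065/4.55 = 6.966608, α = (θ_start − ψ) mod 360° = 337.3856° = 5.888489 rad, β = (θ_goal − ψ) mod 360° = 197.2856° = 3.443283 rad.
Common terms: sin α = -0.384528, cos α = 0.923113, sin β = -0.297135, cos β = -0.954836, cos(α−β) = -0.767165, d² = 48.533622. Work in radians in the unit-radius frame; every candidate has L = ρ·(t + p + q).
LSL: p² = 2 + d² − 2cos(α−β) + 2d(sin α − sin β) = 50.850286; p = √p² = 7.130939; φ = atan2(cos β − cos α, d + sin α − sin β) = -0.266496 rad; t = (φ − α) mod 2π = 0.128201 rad, q = (β − φ) mod 2π = 3.709778 rad → L = 4.55·(0.128201 + 7.130939 + 3.709778) = 4.55·10.968918 = 49.908575 m
RSR: p² = 2 + d² − 2cos(α−β) + 2d(sin β − sin α) = 53.285618; p = √p² = 7.299700; φ = atan2(cos α − cos β, d − sin α + sin β) = 0.260190 rad; t = (α − φ) mod 2π = 5.628300 rad, q = (φ − β) mod 2π = 3.100092 rad → L = 4.55·(5.628300 + 7.299700 + 3.100092) = 4.55·16.028091 = 72.927816 m
LSR: p² = d² − 2 + 2cos(α−β) + 2d(sin α + sin β) = 35.501545; p = √p² = 5.958317; φ = atan2(−cos α − cos β, d + sin α + sin β) − atan2(−2, p) = 0.328895 rad; t = (φ − α) mod 2π = 0.723591 rad, q = (φ − β) mod 2π = 3.168797 rad → L = 4.55·(0.723591 + 5.958317 + 3.168797) = 4.55·9.850706 = 44.820712 m
RSL: p² = d² − 2 + 2cos(α−β) − 2d(sin α + sin β) = 54.497038; p = √p² = 7.382211; φ = atan2(cos α + cos β, d − sin α − sin β) − atan2(2, p) = -0.268718 rad; t = (α − φ) mod 2π = 6.157207 rad, q = (β − φ) mod 2π = 3.712001 rad → L = 4.55·(6.157207 + 7.382211 + 3.712001) = 4.55·17.251419 = 78.493958 m
RLR: c = (6 − d² + 2cos(α−β) + 2d(sin α − sin β))/8 = -5.660702, |c| > 1 → infeasible
LRL: c = (6 − d² + 2cos(α−β) − 2d(sin α − sin β))/8 = -5.356286, |c| > 1 → infeasible
Shortest: LSR with L = 44.820712 m ≈ 44.8207 m

44.8207 m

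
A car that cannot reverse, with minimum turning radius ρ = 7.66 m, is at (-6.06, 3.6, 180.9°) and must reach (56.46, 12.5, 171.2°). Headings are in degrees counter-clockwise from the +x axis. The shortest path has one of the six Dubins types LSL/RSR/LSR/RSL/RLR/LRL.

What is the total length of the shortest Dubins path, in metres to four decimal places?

Let ψ = atan2(Δy, Δx) = atan2(8.90, 62.52) = 8.1019° be the start→goal bearing.
Normalize: d = |goal − start| / ρ = 63.150300/7.66 = 8.244165, α = (θ_start − ψ) mod 360° = 172.7981° = 3.015896 rad, β = (θ_goal − ψ) mod 360° = 163.0981° = 2.846599 rad.
Common terms: sin α = 0.125366, cos α = -0.992111, sin β = 0.290733, cos β = -0.956804, cos(α−β) = 0.985703, d² = 67.966248. Work in radians in the unit-radius frame; every candidate has L = ρ·(t + p + q).
LSL: p² = 2 + d² − 2cos(α−β) + 2d(sin α − sin β) = 65.268203; p = √p² = 8.078874; φ = atan2(cos β − cos α, d + sin α − sin β) = 0.004370 rad; t = (φ − α) mod 2π = 3.271659 rad, q = (β − φ) mod 2π = 2.842229 rad → L = 7.66·(3.271659 + 8.078874 + 2.842229) = 7.66·14.192762 = 108.716559 m
RSR: p² = 2 + d² − 2cos(α−β) + 2d(sin β − sin α) = 70.721480; p = √p² = 8.409606; φ = atan2(cos α − cos β, d − sin α + sin β) = -0.004198 rad; t = (α − φ) mod 2π = 3.020095 rad, q = (φ − β) mod 2π = 3.432388 rad → L = 7.66·(3.020095 + 8.409606 + 3.432388) = 7.66·14.862089 = 113.843599 m
LSR: p² = d² − 2 + 2cos(α−β) + 2d(sin α + sin β) = 74.798435; p = √p² = 8.648609; φ = atan2(−cos α − cos β, d + sin α + sin β) − atan2(−2, p) = 0.448610 rad; t = (φ − α) mod 2π = 3.715899 rad, q = (φ − β) mod 2π = 3.885196 rad → L = 7.66·(3.715899 + 8.648609 + 3.885196) = 7.66·16.249703 = 124.472729 m
RSL: p² = d² − 2 + 2cos(α−β) − 2d(sin α + sin β) = 61.076875; p = √p² = 7.815170; φ = atan2(cos α + cos β, d − sin α − sin β) − atan2(2, p) = -0.494540 rad; t = (α − φ) mod 2π = 3.510436 rad, q = (β − φ) mod 2π = 3.341139 rad → L = 7.66·(3.510436 + 7.815170 + 3.341139) = 7.66·14.666745 = 112.347267 m
RLR: c = (6 − d² + 2cos(α−β) + 2d(sin α − sin β))/8 = -7.840185, |c| > 1 → infeasible
LRL: c = (6 − d² + 2cos(α−β) − 2d(sin α − sin β))/8 = -7.158525, |c| > 1 → infeasible
Shortest: LSL with L = 108.716559 m ≈ 108.7166 m

108.7166 m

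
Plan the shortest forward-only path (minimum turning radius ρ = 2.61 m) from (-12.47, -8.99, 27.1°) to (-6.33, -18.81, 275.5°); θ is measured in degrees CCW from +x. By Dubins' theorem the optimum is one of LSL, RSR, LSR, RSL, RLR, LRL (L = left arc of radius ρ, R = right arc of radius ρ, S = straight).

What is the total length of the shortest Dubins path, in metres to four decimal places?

Let ψ = atan2(Δy, Δx) = atan2(-9.82, 6.14) = -57.9841° be the start→goal bearing.
Normalize: d = |goal − start| / ρ = 11.581537/2.61 = 4.437371, α = (θ_start − ψ) mod 360° = 85.0841° = 1.484998 rad, β = (θ_goal − ψ) mod 360° = 333.4841° = 5.820396 rad.
Common terms: sin α = 0.996322, cos α = 0.085693, sin β = -0.446446, cos β = 0.894811, cos(α−β) = -0.368125, d² = 19.690257. Work in radians in the unit-radius frame; every candidate has L = ρ·(t + p + q).
LSL: p² = 2 + d² − 2cos(α−β) + 2d(sin α − sin β) = 35.230692; p = √p² = 5.935545; φ = atan2(cos β − cos α, d + sin α − sin β) = 0.136743 rad; t = (φ − α) mod 2π = 4.934930 rad, q = (β − φ) mod 2π = 5.683653 rad → L = 2.61·(4.934930 + 5.935545 + 5.683653) = 2.61·16.554128 = 43.206274 m
RSR: p² = 2 + d² − 2cos(α−β) + 2d(sin β − sin α) = 9.622320; p = √p² = 3.101986; φ = atan2(cos α − cos β, d − sin α + sin β) = -0.263891 rad; t = (α − φ) mod 2π = 1.748889 rad, q = (φ − β) mod 2π = 0.198898 rad → L = 2.61·(1.748889 + 3.101986 + 0.198898) = 2.61·5.049774 = 13.179910 m
LSR: p² = d² − 2 + 2cos(α−β) + 2d(sin α + sin β) = 21.834014; p = √p² = 4.672688; φ = atan2(−cos α − cos β, d + sin α + sin β) − atan2(−2, p) = 0.210299 rad; t = (φ − α) mod 2π = 5.008486 rad, q = (φ − β) mod 2π = 0.673088 rad → L = 2.61·(5.008486 + 4.672688 + 0.673088) = 2.61·10.354262 = 27.024624 m
RSL: p² = d² − 2 + 2cos(α−β) − 2d(sin α + sin β) = 12.074002; p = √p² = 3.474766; φ = atan2(cos α + cos β, d − sin α − sin β) − atan2(2, p) = -0.275202 rad; t = (α − φ) mod 2π = 1.760200 rad, q = (β − φ) mod 2π = 6.095598 rad → L = 2.61·(1.760200 + 3.474766 + 6.095598) = 2.61·11.330564 = 29.572773 m
RLR: c = (6 − d² + 2cos(α−β) + 2d(sin α − sin β))/8 = -0.202790; p = 2π − arccos c = 4.508183 rad; φ = atan2(cos α − cos β, d − sin α + sin β) = -0.263891 rad; t = (α − φ + p/2) mod 2π = 4.002980 rad, q = (α − β − t + p) mod 2π = 2.452990 rad → L = 2.61·(4.002980 + 4.508183 + 2.452990) = 2.61·10.964153 = 28.616439 m
LRL: c = (6 − d² + 2cos(α−β) − 2d(sin α − sin β))/8 = -3.403837, |c| > 1 → infeasible
Shortest: RSR with L = 13.179910 m ≈ 13.1799 m

13.1799 m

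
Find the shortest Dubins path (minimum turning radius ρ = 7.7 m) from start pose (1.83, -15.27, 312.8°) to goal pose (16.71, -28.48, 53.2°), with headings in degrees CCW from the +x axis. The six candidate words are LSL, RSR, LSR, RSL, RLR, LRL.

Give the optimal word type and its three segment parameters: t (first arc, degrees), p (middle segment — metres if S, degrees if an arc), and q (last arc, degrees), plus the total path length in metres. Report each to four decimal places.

Let ψ = atan2(Δy, Δx) = atan2(-13.21, 14.88) = -41.5977° be the start→goal bearing.
Normalize: d = |goal − start| / ρ = 19.897701/7.7 = 2.584117, α = (θ_start − ψ) mod 360° = 354.3977° = 6.185406 rad, β = (θ_goal − ψ) mod 360° = 94.7977° = 1.654531 rad.
Common terms: sin α = -0.097623, cos α = 0.995223, sin β = 0.996496, cos β = -0.083637, cos(α−β) = -0.180519, d² = 6.677661. Work in radians in the unit-radius frame; every candidate has L = ρ·(t + p + q).
LSL: p² = 2 + d² − 2cos(α−β) + 2d(sin α − sin β) = 3.384033; p = √p² = 1.839574; φ = atan2(cos β − cos α, d + sin α − sin β) = -0.626698 rad; t = (φ − α) mod 2π = 5.754267 rad, q = (β − φ) mod 2π = 2.281229 rad → L = 7.7·(5.754267 + 1.839574 + 2.281229) = 7.7·9.875070 = 76.038038 m
RSR: p² = 2 + d² − 2cos(α−β) + 2d(sin β − sin α) = 14.693365; p = √p² = 3.833193; φ = atan2(cos α − cos β, d − sin α + sin β) = 0.285307 rad; t = (α − φ) mod 2π = 5.900099 rad, q = (φ − β) mod 2π = 4.913961 rad → L = 7.7·(5.900099 + 3.833193 + 4.913961) = 7.7·14.647253 = 112.783845 m
LSR: p² = d² − 2 + 2cos(α−β) + 2d(sin α + sin β) = 8.962208; p = √p² = 2.993695; φ = atan2(−cos α − cos β, d + sin α + sin β) − atan2(−2, p) = 0.332991 rad; t = (φ − α) mod 2π = 0.430770 rad, q = (φ − β) mod 2π = 4.961645 rad → L = 7.7·(0.430770 + 2.993695 + 4.961645) = 7.7·8.386109 = 64.573040 m
RSL: p² = d² − 2 + 2cos(α−β) − 2d(sin α + sin β) = -0.328963 < 0 → infeasible
RLR: c = (6 − d² + 2cos(α−β) + 2d(sin α − sin β))/8 = -0.836671; p = 2π − arccos c = 3.721213 rad; φ = atan2(cos α − cos β, d − sin α + sin β) = 0.285307 rad; t = (α − φ + p/2) mod 2π = 1.477520 rad, q = (α − β − t + p) mod 2π = 0.491382 rad → L = 7.7·(1.477520 + 3.721213 + 0.491382) = 7.7·5.690115 = 43.813889 m
LRL: c = (6 − d² + 2cos(α−β) − 2d(sin α − sin β))/8 = 0.576996; p = 2π − arccos c = 5.327435 rad; φ = atan2(cos β − cos α, d + sin α − sin β) = -0.626698 rad; t = (φ − α + p/2) mod 2π = 2.134799 rad, q = (β − α − t + p) mod 2π = 4.944946 rad → L = 7.7·(2.134799 + 5.327435 + 4.944946) = 7.7·12.407180 = 95.535287 m
Shortest: RLR with L = 43.813889 m ≈ 43.8139 m
Convert RLR to answer units (arcs ×180/π): t = 1.477520·180/π = 84.6557°, p = 3.721213·180/π = 213.2098°, q = 0.491382·180/π = 28.1541°, L = 43.8139 m.

RLR: t = 84.6557°, p = 213.2098°, q = 28.1541°, L = 43.8139 m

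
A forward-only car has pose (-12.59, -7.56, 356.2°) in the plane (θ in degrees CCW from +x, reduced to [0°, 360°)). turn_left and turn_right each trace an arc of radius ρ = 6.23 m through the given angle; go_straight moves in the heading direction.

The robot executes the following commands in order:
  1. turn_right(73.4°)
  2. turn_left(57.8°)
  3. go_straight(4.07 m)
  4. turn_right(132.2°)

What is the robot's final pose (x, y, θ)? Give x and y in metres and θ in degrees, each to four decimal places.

(1.8108, -29.6005, 208.4000°)

set_pose: (x, y, θ) = (-12.5900, -7.5600, 356.2000°), ρ = 6.23
turn_right(73.4°): centre at ρ to the right, rotate −73.4° → (-6.9277, -12.3961, 282.8000°)
turn_left(57.8°): centre at ρ to the left, rotate +57.8° → (-2.9219, -16.8921, 340.6000°)
go_straight(4.07): x += 4.07·cos θ, y += 4.07·sin θ → (0.9170, -18.2440, 340.6000°)
turn_right(132.2°): centre at ρ to the right, rotate −132.2° → (1.8108, -29.6005, 208.4000°)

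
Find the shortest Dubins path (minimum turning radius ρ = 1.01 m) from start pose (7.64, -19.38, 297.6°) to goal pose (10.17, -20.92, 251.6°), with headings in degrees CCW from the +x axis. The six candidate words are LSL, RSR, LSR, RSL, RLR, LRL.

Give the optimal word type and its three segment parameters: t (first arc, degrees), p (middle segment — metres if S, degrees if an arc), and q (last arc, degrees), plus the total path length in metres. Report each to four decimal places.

Let ψ = atan2(Δy, Δx) = atan2(-1.54, 2.53) = -31.3287° be the start→goal bearing.
Normalize: d = |goal − start| / ρ = 2.961841/1.01 = 2.932515, α = (θ_start − ψ) mod 360° = 328.9287° = 5.740889 rad, β = (θ_goal − ψ) mod 360° = 282.9287° = 4.938037 rad.
Common terms: sin α = -0.516104, cos α = 0.856526, sin β = -0.974649, cos β = 0.223738, cos(α−β) = 0.694658, d² = 8.599647. Work in radians in the unit-radius frame; every candidate has L = ρ·(t + p + q).
LSL: p² = 2 + d² − 2cos(α−β) + 2d(sin α − sin β) = 11.899710; p = √p² = 3.449596; φ = atan2(cos β − cos α, d + sin α − sin β) = -0.184483 rad; t = (φ − α) mod 2π = 0.357814 rad, q = (β − φ) mod 2π = 5.122520 rad → L = 1.01·(0.357814 + 3.449596 + 5.122520) = 1.01·8.929929 = 9.019229 m
RSR: p² = 2 + d² − 2cos(α−β) + 2d(sin β − sin α) = 6.520951; p = √p² = 2.553615; φ = atan2(cos α − cos β, d − sin α + sin β) = 0.250409 rad; t = (α − φ) mod 2π = 5.490479 rad, q = (φ − β) mod 2π = 1.595557 rad → L = 1.01·(5.490479 + 2.553615 + 1.595557) = 1.01·9.639652 = 9.736049 m
LSR: p² = d² − 2 + 2cos(α−β) + 2d(sin α + sin β) = -0.754353 < 0 → infeasible
RSL: p² = d² − 2 + 2cos(α−β) − 2d(sin α + sin β) = 16.732281; p = √p² = 4.090511; φ = atan2(cos α + cos β, d − sin α − sin β) − atan2(2, p) = -0.215224 rad; t = (α − φ) mod 2π = 5.956112 rad, q = (β − φ) mod 2π = 5.153261 rad → L = 1.01·(5.956112 + 4.090511 + 5.153261) = 1.01·15.199884 = 15.351883 m
RLR: c = (6 − d² + 2cos(α−β) + 2d(sin α − sin β))/8 = 0.184881; p = 2π − arccos c = 4.898340 rad; φ = atan2(cos α − cos β, d − sin α + sin β) = 0.250409 rad; t = (α − φ + p/2) mod 2π = 1.656464 rad, q = (α − β − t + p) mod 2π = 4.044727 rad → L = 1.01·(1.656464 + 4.898340 + 4.044727) = 1.01·10.599531 = 10.705527 m
LRL: c = (6 − d² + 2cos(α−β) − 2d(sin α − sin β))/8 = -0.487464; p = 2π − arccos c = 4.203206 rad; φ = atan2(cos β − cos α, d + sin α − sin β) = -0.184483 rad; t = (φ − α + p/2) mod 2π = 2.459417 rad, q = (β − α − t + p) mod 2π = 0.940938 rad → L = 1.01·(2.459417 + 4.203206 + 0.940938) = 1.01·7.603561 = 7.679597 m
Shortest: LRL with L = 7.679597 m ≈ 7.6796 m
Convert LRL to answer units (arcs ×180/π): t = 2.459417·180/π = 140.9142°, p = 4.203206·180/π = 240.8260°, q = 0.940938·180/π = 53.9118°, L = 7.6796 m.

LRL: t = 140.9142°, p = 240.8260°, q = 53.9118°, L = 7.6796 m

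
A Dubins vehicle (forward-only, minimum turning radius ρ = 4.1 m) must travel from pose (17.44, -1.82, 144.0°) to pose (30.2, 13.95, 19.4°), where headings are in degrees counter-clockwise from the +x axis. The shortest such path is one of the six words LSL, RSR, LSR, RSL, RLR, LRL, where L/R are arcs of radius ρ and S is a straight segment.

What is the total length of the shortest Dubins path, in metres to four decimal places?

23.4381 m

Let ψ = atan2(Δy, Δx) = atan2(15.77, 12.76) = 51.0226° be the start→goal bearing.
Normalize: d = |goal − start| / ρ = 20.285722/4.1 = 4.947737, α = (θ_start − ψ) mod 360° = 92.9774° = 1.622762 rad, β = (θ_goal − ψ) mod 360° = 328.3774° = 5.731267 rad.
Common terms: sin α = 0.998650, cos α = -0.051942, sin β = -0.524322, cos β = 0.851520, cos(α−β) = -0.567844, d² = 24.480101. Work in radians in the unit-radius frame; every candidate has L = ρ·(t + p + q).
LSL: p² = 2 + d² − 2cos(α−β) + 2d(sin α − sin β) = 42.686317; p = √p² = 6.533477; φ = atan2(cos β − cos α, d + sin α − sin β) = 0.138727 rad; t = (φ − α) mod 2π = 4.799150 rad, q = (β − φ) mod 2π = 5.592540 rad → L = 4.1·(4.799150 + 6.533477 + 5.592540) = 4.1·16.925167 = 69.393185 m
RSR: p² = 2 + d² − 2cos(α−β) + 2d(sin β − sin α) = 12.545260; p = √p² = 3.541929; φ = atan2(cos α − cos β, d − sin α + sin β) = -0.257927 rad; t = (α − φ) mod 2π = 1.880689 rad, q = (φ − β) mod 2π = 0.293992 rad → L = 4.1·(1.880689 + 3.541929 + 0.293992) = 4.1·5.716609 = 23.438097 m
LSR: p² = d² − 2 + 2cos(α−β) + 2d(sin α + sin β) = 26.038117; p = √p² = 5.102756; φ = atan2(−cos α − cos β, d + sin α + sin β) − atan2(−2, p) = 0.227131 rad; t = (φ − α) mod 2π = 4.887555 rad, q = (φ − β) mod 2π = 0.779049 rad → L = 4.1·(4.887555 + 5.102756 + 0.779049) = 4.1·10.769360 = 44.154375 m
RSL: p² = d² − 2 + 2cos(α−β) − 2d(sin α + sin β) = 16.650710; p = √p² = 4.080528; φ = atan2(cos α + cos β, d − sin α − sin β) − atan2(2, p) = -0.278850 rad; t = (α − φ) mod 2π = 1.901612 rad, q = (β − φ) mod 2π = 6.010117 rad → L = 4.1·(1.901612 + 4.080528 + 6.010117) = 4.1·11.992257 = 49.168254 m
RLR: c = (6 − d² + 2cos(α−β) + 2d(sin α − sin β))/8 = -0.568158; p = 2π − arccos c = 4.108124 rad; φ = atan2(cos α − cos β, d − sin α + sin β) = -0.257927 rad; t = (α − φ + p/2) mod 2π = 3.934750 rad, q = (α − β − t + p) mod 2π = 2.348054 rad → L = 4.1·(3.934750 + 4.108124 + 2.348054) = 4.1·10.390928 = 42.602804 m
LRL: c = (6 − d² + 2cos(α−β) − 2d(sin α − sin β))/8 = -4.335790, |c| > 1 → infeasible
Shortest: RSR with L = 23.438097 m ≈ 23.4381 m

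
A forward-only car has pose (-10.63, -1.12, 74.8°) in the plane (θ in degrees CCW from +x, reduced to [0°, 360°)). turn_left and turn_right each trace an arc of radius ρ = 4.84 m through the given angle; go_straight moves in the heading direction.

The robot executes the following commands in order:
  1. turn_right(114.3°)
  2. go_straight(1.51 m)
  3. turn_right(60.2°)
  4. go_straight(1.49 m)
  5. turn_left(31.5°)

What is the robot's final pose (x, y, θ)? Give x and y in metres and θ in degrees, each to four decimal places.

(0.0025, -8.2466, 291.8000°)

set_pose: (x, y, θ) = (-10.6300, -1.1200, 74.8000°), ρ = 4.84
turn_right(114.3°): centre at ρ to the right, rotate −114.3° → (-2.8807, 1.3457, -39.5000° ≡ 320.5000°)
go_straight(1.51): x += 1.51·cos θ, y += 1.51·sin θ → (-1.7155, 0.3852, 320.5000°)
turn_right(60.2°): centre at ρ to the right, rotate −60.2° → (-0.0234, -4.1650, 260.3000°)
go_straight(1.49): x += 1.49·cos θ, y += 1.49·sin θ → (-0.2744, -5.6337, 260.3000°)
turn_left(31.5°): centre at ρ to the left, rotate +31.5° → (0.0025, -8.2466, 291.8000°)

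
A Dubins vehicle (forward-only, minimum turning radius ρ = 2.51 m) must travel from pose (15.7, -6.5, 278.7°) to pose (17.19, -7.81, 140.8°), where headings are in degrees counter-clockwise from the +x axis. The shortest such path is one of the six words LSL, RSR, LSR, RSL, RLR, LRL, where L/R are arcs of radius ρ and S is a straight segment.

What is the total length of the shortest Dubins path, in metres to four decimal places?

Let ψ = atan2(Δy, Δx) = atan2(-1.31, 1.49) = -41.3218° be the start→goal bearing.
Normalize: d = |goal − start| / ρ = 1.983986/2.51 = 0.790433, α = (θ_start − ψ) mod 360° = 320.0218° = 5.585433 rad, β = (θ_goal − ψ) mod 360° = 182.1218° = 3.178624 rad.
Common terms: sin α = -0.642497, cos α = 0.766289, sin β = -0.037023, cos β = -0.999314, cos(α−β) = -0.741976, d² = 0.624784. Work in radians in the unit-radius frame; every candidate has L = ρ·(t + p + q).
LSL: p² = 2 + d² − 2cos(α−β) + 2d(sin α − sin β) = 3.151564; p = √p² = 1.775264; φ = atan2(cos β − cos α, d + sin α − sin β) = -1.466420 rad; t = (φ − α) mod 2π = 5.514517 rad, q = (β − φ) mod 2π = 4.645044 rad → L = 2.51·(5.514517 + 1.775264 + 4.645044) = 2.51·11.934826 = 29.956413 m
RSR: p² = 2 + d² − 2cos(α−β) + 2d(sin β − sin α) = 5.065907; p = √p² = 2.250757; φ = atan2(cos α − cos β, d − sin α + sin β) = 0.901806 rad; t = (α − φ) mod 2π = 4.683627 rad, q = (φ − β) mod 2π = 4.006367 rad → L = 2.51·(4.683627 + 2.250757 + 4.006367) = 2.51·10.940751 = 27.461286 m
LSR: p² = d² − 2 + 2cos(α−β) + 2d(sin α + sin β) = -3.933397 < 0 → infeasible
RSL: p² = d² − 2 + 2cos(α−β) − 2d(sin α + sin β) = -1.784939 < 0 → infeasible
RLR: c = (6 − d² + 2cos(α−β) + 2d(sin α − sin β))/8 = 0.366762; p = 2π − arccos c = 5.087915 rad; φ = atan2(cos α − cos β, d − sin α + sin β) = 0.901806 rad; t = (α − φ + p/2) mod 2π = 0.944399 rad, q = (α − β − t + p) mod 2π = 0.267139 rad → L = 2.51·(0.944399 + 5.087915 + 0.267139) = 2.51·6.299453 = 15.811627 m
LRL: c = (6 − d² + 2cos(α−β) − 2d(sin α − sin β))/8 = 0.606055; p = 2π − arccos c = 5.363480 rad; φ = atan2(cos β − cos α, d + sin α − sin β) = -1.466420 rad; t = (φ − α + p/2) mod 2π = 1.913072 rad, q = (β − α − t + p) mod 2π = 1.043599 rad → L = 2.51·(1.913072 + 5.363480 + 1.043599) = 2.51·8.320151 = 20.883579 m
Shortest: RLR with L = 15.811627 m ≈ 15.8116 m

15.8116 m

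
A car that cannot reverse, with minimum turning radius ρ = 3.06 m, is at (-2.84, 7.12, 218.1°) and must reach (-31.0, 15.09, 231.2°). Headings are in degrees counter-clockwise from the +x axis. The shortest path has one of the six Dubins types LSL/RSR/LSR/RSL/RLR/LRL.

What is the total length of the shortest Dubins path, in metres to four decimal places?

Let ψ = atan2(Δy, Δx) = atan2(7.97, -28.16) = 164.1971° be the start→goal bearing.
Normalize: d = |goal − start| / ρ = 29.266132/3.06 = 9.564096, α = (θ_start − ψ) mod 360° = 53.9029° = 0.940783 rad, β = (θ_goal − ψ) mod 360° = 67.0029° = 1.169421 rad.
Common terms: sin α = 0.808019, cos α = 0.589156, sin β = 0.920524, cos β = 0.390685, cos(α−β) = 0.973976, d² = 91.471923. Work in radians in the unit-radius frame; every candidate has L = ρ·(t + p + q).
LSL: p² = 2 + d² − 2cos(α−β) + 2d(sin α − sin β) = 89.371954; p = √p² = 9.453674; φ = atan2(cos β − cos α, d + sin α − sin β) = -0.020996 rad; t = (φ − α) mod 2π = 5.321407 rad, q = (β − φ) mod 2π = 1.190416 rad → L = 3.06·(5.321407 + 9.453674 + 1.190416) = 3.06·15.965498 = 48.854422 m
RSR: p² = 2 + d² − 2cos(α−β) + 2d(sin β − sin α) = 93.675989; p = √p² = 9.678636; φ = atan2(cos α − cos β, d − sin α + sin β) = 0.020508 rad; t = (α − φ) mod 2π = 0.920275 rad, q = (φ − β) mod 2π = 5.134272 rad → L = 3.06·(0.920275 + 9.678636 + 5.134272) = 3.06·15.733183 = 48.143540 m
LSR: p² = d² − 2 + 2cos(α−β) + 2d(sin α + sin β) = 124.483791; p = √p² = 11.157230; φ = atan2(−cos α − cos β, d + sin α + sin β) − atan2(−2, p) = 0.090821 rad; t = (φ − α) mod 2π = 5.433224 rad, q = (φ − β) mod 2π = 5.204585 rad → L = 3.06·(5.433224 + 11.157230 + 5.204585) = 3.06·21.795039 = 66.692821 m
RSL: p² = d² − 2 + 2cos(α−β) − 2d(sin α + sin β) = 58.355959; p = √p² = 7.639107; φ = atan2(cos α + cos β, d − sin α − sin β) − atan2(2, p) = -0.131658 rad; t = (α − φ) mod 2π = 1.072441 rad, q = (β − φ) mod 2π = 1.301079 rad → L = 3.06·(1.072441 + 7.639107 + 1.301079) = 3.06·10.012627 = 30.638640 m
RLR: c = (6 − d² + 2cos(α−β) + 2d(sin α − sin β))/8 = -10.709499, |c| > 1 → infeasible
LRL: c = (6 − d² + 2cos(α−β) − 2d(sin α − sin β))/8 = -10.171494, |c| > 1 → infeasible
Shortest: RSL with L = 30.638640 m ≈ 30.6386 m

30.6386 m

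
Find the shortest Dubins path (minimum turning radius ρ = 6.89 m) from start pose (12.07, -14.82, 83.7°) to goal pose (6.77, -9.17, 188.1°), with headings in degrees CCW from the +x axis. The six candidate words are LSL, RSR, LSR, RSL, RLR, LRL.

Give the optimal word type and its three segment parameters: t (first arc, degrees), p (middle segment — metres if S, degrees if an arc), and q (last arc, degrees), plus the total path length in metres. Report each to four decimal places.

Let ψ = atan2(Δy, Δx) = atan2(5.65, -5.30) = 133.1693° be the start→goal bearing.
Normalize: d = |goal − start| / ρ = 7.746774/6.89 = 1.124350, α = (θ_start − ψ) mod 360° = 310.5307° = 5.419784 rad, β = (θ_goal − ψ) mod 360° = 54.9307° = 0.958722 rad.
Common terms: sin α = -0.760057, cos α = 0.649856, sin β = 0.818458, cos β = 0.574566, cos(α−β) = -0.248690, d² = 1.264164. Work in radians in the unit-radius frame; every candidate has L = ρ·(t + p + q).
LSL: p² = 2 + d² − 2cos(α−β) + 2d(sin α − sin β) = 0.211935; p = √p² = 0.460364; φ = atan2(cos β − cos α, d + sin α − sin β) = -2.977310 rad; t = (φ − α) mod 2π = 4.169276 rad, q = (β − φ) mod 2π = 3.936033 rad → L = 6.89·(4.169276 + 0.460364 + 3.936033) = 6.89·8.565673 = 59.017484 m
RSR: p² = 2 + d² − 2cos(α−β) + 2d(sin β − sin α) = 7.311152; p = √p² = 2.703914; φ = atan2(cos α − cos β, d − sin α + sin β) = 0.027848 rad; t = (α − φ) mod 2π = 5.391936 rad, q = (φ − β) mod 2π = 5.352311 rad → L = 6.89·(5.391936 + 2.703914 + 5.352311) = 6.89·13.448161 = 92.657830 m
LSR: p² = d² − 2 + 2cos(α−β) + 2d(sin α + sin β) = -1.101890 < 0 → infeasible
RSL: p² = d² − 2 + 2cos(α−β) − 2d(sin α + sin β) = -1.364542 < 0 → infeasible
RLR: c = (6 − d² + 2cos(α−β) + 2d(sin α − sin β))/8 = 0.086106; p = 2π − arccos c = 4.798602 rad; φ = atan2(cos α − cos β, d − sin α + sin β) = 0.027848 rad; t = (α − φ + p/2) mod 2π = 1.508051 rad, q = (α − β − t + p) mod 2π = 1.468427 rad → L = 6.89·(1.508051 + 4.798602 + 1.468427) = 6.89·7.775080 = 53.570299 m
LRL: c = (6 − d² + 2cos(α−β) − 2d(sin α − sin β))/8 = 0.973508; p = 2π − arccos c = 6.052492 rad; φ = atan2(cos β − cos α, d + sin α − sin β) = -2.977310 rad; t = (φ − α + p/2) mod 2π = 0.912337 rad, q = (β − α − t + p) mod 2π = 0.679093 rad → L = 6.89·(0.912337 + 6.052492 + 0.679093) = 6.89·7.643923 = 52.666630 m
Shortest: LRL with L = 52.666630 m ≈ 52.6666 m
Convert LRL to answer units (arcs ×180/π): t = 0.912337·180/π = 52.2731°, p = 6.052492·180/π = 346.7823°, q = 0.679093·180/π = 38.9092°, L = 52.6666 m.

LRL: t = 52.2731°, p = 346.7823°, q = 38.9092°, L = 52.6666 m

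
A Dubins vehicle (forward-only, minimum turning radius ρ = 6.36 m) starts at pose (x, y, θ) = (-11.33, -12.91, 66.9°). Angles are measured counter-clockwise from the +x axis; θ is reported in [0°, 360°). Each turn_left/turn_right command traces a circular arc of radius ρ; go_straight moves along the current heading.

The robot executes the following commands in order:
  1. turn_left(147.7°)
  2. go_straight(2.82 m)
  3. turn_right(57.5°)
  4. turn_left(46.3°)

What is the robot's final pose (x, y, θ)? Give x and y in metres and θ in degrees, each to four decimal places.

(-34.1998, -7.4263, 203.4000°)

set_pose: (x, y, θ) = (-11.3300, -12.9100, 66.9000°), ρ = 6.36
turn_left(147.7°): centre at ρ to the left, rotate +147.7° → (-20.7916, -5.1796, 214.6000°)
go_straight(2.82): x += 2.82·cos θ, y += 2.82·sin θ → (-23.1128, -6.7809, 214.6000°)
turn_right(57.5°): centre at ρ to the right, rotate −57.5° → (-29.1991, -7.4045, 157.1000°)
turn_left(46.3°): centre at ρ to the left, rotate +46.3° → (-34.1998, -7.4263, 203.4000°)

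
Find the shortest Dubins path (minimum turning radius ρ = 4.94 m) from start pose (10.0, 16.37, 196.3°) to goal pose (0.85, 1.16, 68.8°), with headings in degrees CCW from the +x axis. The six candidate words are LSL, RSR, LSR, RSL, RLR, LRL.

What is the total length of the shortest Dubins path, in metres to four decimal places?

Let ψ = atan2(Δy, Δx) = atan2(-15.21, -9.15) = -121.0302° be the start→goal bearing.
Normalize: d = |goal − start| / ρ = 17.750115/4.94 = 3.593141, α = (θ_start − ψ) mod 360° = 317.3302° = 5.538457 rad, β = (θ_goal − ψ) mod 360° = 189.8302° = 3.313162 rad.
Common terms: sin α = -0.677772, cos α = 0.735272, sin β = -0.170729, cos β = -0.985318, cos(α−β) = -0.608761, d² = 12.910661. Work in radians in the unit-radius frame; every candidate has L = ρ·(t + p + q).
LSL: p² = 2 + d² − 2cos(α−β) + 2d(sin α − sin β) = 12.484424; p = √p² = 3.533331; φ = atan2(cos β − cos α, d + sin α − sin β) = -0.508606 rad; t = (φ − α) mod 2π = 0.236123 rad, q = (β − φ) mod 2π = 3.821767 rad → L = 4.94·(0.236123 + 3.533331 + 3.821767) = 4.94·7.591221 = 37.500632 m
RSR: p² = 2 + d² − 2cos(α−β) + 2d(sin β − sin α) = 19.771943; p = √p² = 4.446565; φ = atan2(cos α − cos β, d − sin α + sin β) = 0.397320 rad; t = (α − φ) mod 2π = 5.141137 rad, q = (φ − β) mod 2π = 3.367343 rad → L = 4.94·(5.141137 + 4.446565 + 3.367343) = 4.94·12.955045 = 63.997924 m
LSR: p² = d² − 2 + 2cos(α−β) + 2d(sin α + sin β) = 3.595571; p = √p² = 1.896199; φ = atan2(−cos α − cos β, d + sin α + sin β) − atan2(−2, p) = 0.902886 rad; t = (φ − α) mod 2π = 1.647615 rad, q = (φ − β) mod 2π = 3.872910 rad → L = 4.94·(1.647615 + 1.896199 + 3.872910) = 4.94·7.416724 = 36.638615 m
RSL: p² = d² − 2 + 2cos(α−β) − 2d(sin α + sin β) = 15.790705; p = √p² = 3.973752; φ = atan2(cos α + cos β, d − sin α − sin β) − atan2(2, p) = -0.522523 rad; t = (α − φ) mod 2π = 6.060979 rad, q = (β − φ) mod 2π = 3.835685 rad → L = 4.94·(6.060979 + 3.973752 + 3.835685) = 4.94·13.870416 = 68.519855 m
RLR: c = (6 − d² + 2cos(α−β) + 2d(sin α − sin β))/8 = -1.471493, |c| > 1 → infeasible
LRL: c = (6 − d² + 2cos(α−β) − 2d(sin α − sin β))/8 = -0.560553; p = 2π − arccos c = 4.117335 rad; φ = atan2(cos β − cos α, d + sin α − sin β) = -0.508606 rad; t = (φ − α + p/2) mod 2π = 2.294791 rad, q = (β − α − t + p) mod 2π = 5.880435 rad → L = 4.94·(2.294791 + 4.117335 + 5.880435) = 4.94·12.292561 = 60.725254 m
Shortest: LSR with L = 36.638615 m ≈ 36.6386 m

36.6386 m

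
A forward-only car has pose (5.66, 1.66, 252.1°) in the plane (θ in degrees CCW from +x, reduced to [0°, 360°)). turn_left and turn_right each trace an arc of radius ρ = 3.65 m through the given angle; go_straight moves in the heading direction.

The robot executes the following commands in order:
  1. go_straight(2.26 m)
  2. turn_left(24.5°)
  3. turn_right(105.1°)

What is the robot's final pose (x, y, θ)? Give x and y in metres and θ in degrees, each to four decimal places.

set_pose: (x, y, θ) = (5.6600, 1.6600, 252.1000°), ρ = 3.65
go_straight(2.26): x += 2.26·cos θ, y += 2.26·sin θ → (4.9654, -0.4906, 252.1000°)
turn_left(24.5°): centre at ρ to the left, rotate +24.5° → (4.8129, -2.0320, 276.6000°)
turn_right(105.1°): centre at ρ to the right, rotate −105.1° → (0.6476, -6.0614, 171.5000°)

(0.6476, -6.0614, 171.5000°)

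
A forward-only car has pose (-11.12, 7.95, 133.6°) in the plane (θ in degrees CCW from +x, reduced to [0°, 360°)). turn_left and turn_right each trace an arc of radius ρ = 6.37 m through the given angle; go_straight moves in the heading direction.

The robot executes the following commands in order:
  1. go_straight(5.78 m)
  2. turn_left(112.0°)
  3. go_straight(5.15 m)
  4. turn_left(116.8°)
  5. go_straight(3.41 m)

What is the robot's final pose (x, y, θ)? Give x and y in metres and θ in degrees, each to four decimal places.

set_pose: (x, y, θ) = (-11.1200, 7.9500, 133.6000°), ρ = 6.37
go_straight(5.78): x += 5.78·cos θ, y += 5.78·sin θ → (-15.1060, 12.1357, 133.6000°)
turn_left(112.0°): centre at ρ to the left, rotate +112.0° → (-25.5200, 10.3743, 245.6000°)
go_straight(5.15): x += 5.15·cos θ, y += 5.15·sin θ → (-27.6475, 5.6843, 245.6000°)
turn_left(116.8°): centre at ρ to the left, rotate +116.8° → (-21.5797, -3.3116, 362.4000° ≡ 2.4000°)
go_straight(3.41): x += 3.41·cos θ, y += 3.41·sin θ → (-18.1727, -3.1688, 2.4000°)

(-18.1727, -3.1688, 2.4000°)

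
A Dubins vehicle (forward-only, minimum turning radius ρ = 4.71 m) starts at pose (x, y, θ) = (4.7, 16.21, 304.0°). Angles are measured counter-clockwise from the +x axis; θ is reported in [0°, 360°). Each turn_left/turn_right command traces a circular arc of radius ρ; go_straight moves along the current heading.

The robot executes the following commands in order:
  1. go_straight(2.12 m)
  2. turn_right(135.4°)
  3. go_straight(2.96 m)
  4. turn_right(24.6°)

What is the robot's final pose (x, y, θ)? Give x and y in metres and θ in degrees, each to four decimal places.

set_pose: (x, y, θ) = (4.7000, 16.2100, 304.0000°), ρ = 4.71
go_straight(2.12): x += 2.12·cos θ, y += 2.12·sin θ → (5.8855, 14.4524, 304.0000°)
turn_right(135.4°): centre at ρ to the right, rotate −135.4° → (1.0498, 7.2016, 168.6000°)
go_straight(2.96): x += 2.96·cos θ, y += 2.96·sin θ → (-1.8518, 7.7866, 168.6000°)
turn_right(24.6°): centre at ρ to the right, rotate −24.6° → (-3.6893, 8.5932, 144.0000°)

(-3.6893, 8.5932, 144.0000°)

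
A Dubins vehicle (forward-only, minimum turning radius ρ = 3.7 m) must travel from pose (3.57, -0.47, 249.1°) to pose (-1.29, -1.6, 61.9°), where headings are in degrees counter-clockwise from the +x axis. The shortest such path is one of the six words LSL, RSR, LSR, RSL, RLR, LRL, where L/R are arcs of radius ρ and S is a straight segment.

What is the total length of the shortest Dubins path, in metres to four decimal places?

20.8472 m

Let ψ = atan2(Δy, Δx) = atan2(-1.13, -4.86) = -166.9107° be the start→goal bearing.
Normalize: d = |goal − start| / ρ = 4.989639/3.7 = 1.348551, α = (θ_start − ψ) mod 360° = 56.0107° = 0.977571 rad, β = (θ_goal − ψ) mod 360° = 228.8107° = 3.993500 rad.
Common terms: sin α = 0.829142, cos α = 0.559038, sin β = -0.752538, cos β = -0.658549, cos(α−β) = -0.992115, d² = 1.818590. Work in radians in the unit-radius frame; every candidate has L = ρ·(t + p + q).
LSL: p² = 2 + d² − 2cos(α−β) + 2d(sin α − sin β) = 10.068773; p = √p² = 3.173133; φ = atan2(cos β − cos α, d + sin α − sin β) = -0.393819 rad; t = (φ − α) mod 2π = 4.911795 rad, q = (β − φ) mod 2π = 4.387319 rad → L = 3.7·(4.911795 + 3.173133 + 4.387319) = 3.7·12.472247 = 46.147315 m
RSR: p² = 2 + d² − 2cos(α−β) + 2d(sin β − sin α) = 1.536867; p = √p² = 1.239704; φ = atan2(cos α − cos β, d − sin α + sin β) = 1.759975 rad; t = (α − φ) mod 2π = 5.500782 rad, q = (φ − β) mod 2π = 4.049660 rad → L = 3.7·(5.500782 + 1.239704 + 4.049660) = 3.7·10.790146 = 39.923540 m
LSR: p² = d² − 2 + 2cos(α−β) + 2d(sin α + sin β) = -1.959030 < 0 → infeasible
RSL: p² = d² − 2 + 2cos(α−β) − 2d(sin α + sin β) = -2.372248 < 0 → infeasible
RLR: c = (6 − d² + 2cos(α−β) + 2d(sin α − sin β))/8 = 0.807892; p = 2π − arccos c = 5.652955 rad; φ = atan2(cos α − cos β, d − sin α + sin β) = 1.759975 rad; t = (α − φ + p/2) mod 2π = 2.044074 rad, q = (α − β − t + p) mod 2π = 0.592952 rad → L = 3.7·(2.044074 + 5.652955 + 0.592952) = 3.7·8.289981 = 30.672928 m
LRL: c = (6 − d² + 2cos(α−β) − 2d(sin α − sin β))/8 = -0.258597; p = 2π − arccos c = 4.450820 rad; φ = atan2(cos β − cos α, d + sin α − sin β) = -0.393819 rad; t = (φ − α + p/2) mod 2π = 0.854020 rad, q = (β − α − t + p) mod 2π = 0.329544 rad → L = 3.7·(0.854020 + 4.450820 + 0.329544) = 3.7·5.634383 = 20.847219 m
Shortest: LRL with L = 20.847219 m ≈ 20.8472 m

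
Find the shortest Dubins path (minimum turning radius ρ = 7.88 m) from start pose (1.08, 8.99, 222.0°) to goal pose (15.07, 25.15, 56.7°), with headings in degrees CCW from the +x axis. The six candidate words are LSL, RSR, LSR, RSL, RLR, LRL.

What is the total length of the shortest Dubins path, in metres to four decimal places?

Let ψ = atan2(Δy, Δx) = atan2(16.16, 13.99) = 49.1167° be the start→goal bearing.
Normalize: d = |goal − start| / ρ = 21.374417/7.88 = 2.712489, α = (θ_start − ψ) mod 360° = 172.8833° = 3.017383 rad, β = (θ_goal − ψ) mod 360° = 7.5833° = 0.132354 rad.
Common terms: sin α = 0.123890, cos α = -0.992296, sin β = 0.131968, cos β = 0.991254, cos(α−β) = -0.967268, d² = 7.357599. Work in radians in the unit-radius frame; every candidate has L = ρ·(t + p + q).
LSL: p² = 2 + d² − 2cos(α−β) + 2d(sin α − sin β) = 11.248314; p = √p² = 3.353851; φ = atan2(cos β − cos α, d + sin α − sin β) = 0.632824 rad; t = (φ − α) mod 2π = 3.898627 rad, q = (β − φ) mod 2π = 5.782715 rad → L = 7.88·(3.898627 + 3.353851 + 5.782715) = 7.88·13.035192 = 102.717313 m
RSR: p² = 2 + d² − 2cos(α−β) + 2d(sin β − sin α) = 11.335955; p = √p² = 3.366891; φ = atan2(cos α − cos β, d − sin α + sin β) = -0.629987 rad; t = (α − φ) mod 2π = 3.647370 rad, q = (φ − β) mod 2π = 5.520845 rad → L = 7.88·(3.647370 + 3.366891 + 5.520845) = 7.88·12.535106 = 98.776632 m
LSR: p² = d² − 2 + 2cos(α−β) + 2d(sin α + sin β) = 4.811089; p = √p² = 2.193419; φ = atan2(−cos α − cos β, d + sin α + sin β) − atan2(−2, p) = 0.739657 rad; t = (φ − α) mod 2π = 4.005459 rad, q = (φ − β) mod 2π = 0.607303 rad → L = 7.88·(4.005459 + 2.193419 + 0.607303) = 7.88·6.806182 = 53.632716 m
RSL: p² = d² − 2 + 2cos(α−β) − 2d(sin α + sin β) = 2.035038; p = √p² = 1.426548; φ = atan2(cos α + cos β, d − sin α − sin β) − atan2(2, p) = -0.951641 rad; t = (α − φ) mod 2π = 3.969025 rad, q = (β − φ) mod 2π = 1.083995 rad → L = 7.88·(3.969025 + 1.426548 + 1.083995) = 7.88·6.479567 = 51.058992 m
RLR: c = (6 − d² + 2cos(α−β) + 2d(sin α − sin β))/8 = -0.416994; p = 2π − arccos c = 4.282253 rad; φ = atan2(cos α − cos β, d − sin α + sin β) = -0.629987 rad; t = (α − φ + p/2) mod 2π = 5.788496 rad, q = (α − β − t + p) mod 2π = 1.378786 rad → L = 7.88·(5.788496 + 4.282253 + 1.378786) = 7.88·11.449535 = 90.222338 m
LRL: c = (6 − d² + 2cos(α−β) − 2d(sin α − sin β))/8 = -0.406039; p = 2π − arccos c = 4.294273 rad; φ = atan2(cos β − cos α, d + sin α − sin β) = 0.632824 rad; t = (φ − α + p/2) mod 2π = 6.045763 rad, q = (β − α − t + p) mod 2π = 1.646666 rad → L = 7.88·(6.045763 + 4.294273 + 1.646666) = 7.88·11.986702 = 94.455216 m
Shortest: RSL with L = 51.058992 m ≈ 51.0590 m

51.0590 m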